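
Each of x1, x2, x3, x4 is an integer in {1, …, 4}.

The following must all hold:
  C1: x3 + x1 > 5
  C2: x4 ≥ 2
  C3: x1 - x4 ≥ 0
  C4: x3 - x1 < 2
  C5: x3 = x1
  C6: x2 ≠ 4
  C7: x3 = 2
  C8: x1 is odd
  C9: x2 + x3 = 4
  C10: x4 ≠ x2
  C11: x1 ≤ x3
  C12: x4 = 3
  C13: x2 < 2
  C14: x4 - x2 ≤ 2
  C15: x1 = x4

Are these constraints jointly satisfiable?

Unsatisfiable

Constraint 7 fixes x3 = 2 and constraint 12 fixes x4 = 3. Constraints 5 and 15 give x3 = x1 = x4, so x3 = x4. But 2 ≠ 3 — contradiction.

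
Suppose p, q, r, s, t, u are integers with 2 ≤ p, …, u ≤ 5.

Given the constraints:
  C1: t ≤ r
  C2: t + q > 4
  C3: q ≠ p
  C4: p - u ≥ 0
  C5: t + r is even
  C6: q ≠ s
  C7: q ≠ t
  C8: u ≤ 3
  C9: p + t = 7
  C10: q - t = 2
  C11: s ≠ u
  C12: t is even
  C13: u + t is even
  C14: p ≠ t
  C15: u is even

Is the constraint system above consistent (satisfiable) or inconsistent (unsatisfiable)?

One satisfying assignment is p = 5, q = 4, r = 4, s = 5, t = 2, u = 2.
For the less obvious constraints — constraint 2: t + q = 6; constraint 4: p - u = 3; constraint 9: p + t = 7 — and the others hold by inspection.

Satisfiable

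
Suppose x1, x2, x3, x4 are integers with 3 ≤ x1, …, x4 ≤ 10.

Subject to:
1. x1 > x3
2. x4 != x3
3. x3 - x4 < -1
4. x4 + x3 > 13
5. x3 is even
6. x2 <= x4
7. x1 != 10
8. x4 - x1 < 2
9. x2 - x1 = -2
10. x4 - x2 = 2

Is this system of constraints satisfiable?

One satisfying assignment is x1 = 8, x2 = 6, x3 = 6, x4 = 8.
For the less obvious constraints — constraint 3: x3 - x4 = -2; constraint 4: x4 + x3 = 14 — and the others hold by inspection.

Satisfiable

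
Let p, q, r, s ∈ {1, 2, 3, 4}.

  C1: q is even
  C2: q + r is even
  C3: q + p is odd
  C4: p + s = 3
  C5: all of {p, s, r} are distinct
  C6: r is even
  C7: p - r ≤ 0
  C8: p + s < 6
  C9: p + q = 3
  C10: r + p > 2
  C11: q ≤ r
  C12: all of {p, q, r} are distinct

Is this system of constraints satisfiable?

Satisfiable

Setting (p, q, r, s) = (1, 2, 4, 2) satisfies everything: constraint 4: p + s = 3; constraint 7: p - r = -3; constraint 8: p + s = 3, and the others follow.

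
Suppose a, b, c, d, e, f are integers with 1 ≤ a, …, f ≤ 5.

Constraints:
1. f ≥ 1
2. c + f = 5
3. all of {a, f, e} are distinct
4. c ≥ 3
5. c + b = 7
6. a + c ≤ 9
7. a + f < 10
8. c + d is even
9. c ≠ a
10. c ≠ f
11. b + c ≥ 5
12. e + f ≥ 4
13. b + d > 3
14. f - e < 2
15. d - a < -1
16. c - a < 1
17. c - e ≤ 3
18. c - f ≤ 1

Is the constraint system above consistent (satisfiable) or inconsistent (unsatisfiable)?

The assignment a = 5, b = 4, c = 3, d = 1, e = 3, f = 2 works:
  constraint 2 holds since c + f = 5.
  constraint 5 holds since c + b = 7.
The rest check out directly.

Satisfiable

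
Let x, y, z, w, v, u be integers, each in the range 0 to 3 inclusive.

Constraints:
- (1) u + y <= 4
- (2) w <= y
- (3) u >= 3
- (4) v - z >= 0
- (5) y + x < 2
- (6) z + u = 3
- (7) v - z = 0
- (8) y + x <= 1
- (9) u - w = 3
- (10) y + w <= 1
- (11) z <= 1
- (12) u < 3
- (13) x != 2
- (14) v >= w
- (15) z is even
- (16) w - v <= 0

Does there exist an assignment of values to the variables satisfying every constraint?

Unsatisfiable

From constraint 3: u ≥ 3. From constraint 12: u ≤ 2. But 2 < 3, so no value of u works.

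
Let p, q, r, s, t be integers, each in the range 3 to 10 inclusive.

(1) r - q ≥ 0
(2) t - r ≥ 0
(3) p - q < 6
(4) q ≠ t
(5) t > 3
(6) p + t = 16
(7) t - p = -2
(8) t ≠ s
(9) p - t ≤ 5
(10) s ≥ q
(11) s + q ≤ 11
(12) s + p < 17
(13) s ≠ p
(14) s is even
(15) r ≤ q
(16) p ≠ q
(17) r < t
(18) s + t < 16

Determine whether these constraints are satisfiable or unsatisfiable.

Setting (p, q, r, s, t) = (9, 4, 4, 6, 7) satisfies everything: constraint 1: r - q = 0; constraint 2: t - r = 3, and the others follow.

Satisfiable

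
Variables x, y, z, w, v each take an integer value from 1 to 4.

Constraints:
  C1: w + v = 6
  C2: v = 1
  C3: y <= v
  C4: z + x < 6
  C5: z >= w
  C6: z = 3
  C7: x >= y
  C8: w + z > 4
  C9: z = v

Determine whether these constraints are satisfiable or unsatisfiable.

Constraint 6 fixes z = 3 and constraint 2 fixes v = 1, but constraint 9 requires z = v. Since 3 ≠ 1, contradiction.

Unsatisfiable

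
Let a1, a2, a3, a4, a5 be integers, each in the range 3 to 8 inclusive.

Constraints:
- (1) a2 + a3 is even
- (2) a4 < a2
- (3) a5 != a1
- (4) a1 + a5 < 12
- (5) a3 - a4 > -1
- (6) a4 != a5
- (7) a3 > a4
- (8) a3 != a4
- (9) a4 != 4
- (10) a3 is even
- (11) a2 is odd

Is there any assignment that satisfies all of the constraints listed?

Unsatisfiable

Constraint 11 makes a2 odd and constraint 10 makes a3 even, so a2 + a3 must be odd. Constraint 1 says a2 + a3 is even — contradiction.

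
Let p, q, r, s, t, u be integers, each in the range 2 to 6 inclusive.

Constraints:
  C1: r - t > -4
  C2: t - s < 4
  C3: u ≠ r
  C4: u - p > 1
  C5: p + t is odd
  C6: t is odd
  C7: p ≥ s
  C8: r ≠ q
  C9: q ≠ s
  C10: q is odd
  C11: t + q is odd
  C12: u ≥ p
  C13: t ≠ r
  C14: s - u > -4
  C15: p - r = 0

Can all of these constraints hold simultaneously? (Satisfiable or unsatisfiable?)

Unsatisfiable

Constraint 6 makes t odd and constraint 10 makes q odd, so t + q must be even. Constraint 11 says t + q is odd — contradiction.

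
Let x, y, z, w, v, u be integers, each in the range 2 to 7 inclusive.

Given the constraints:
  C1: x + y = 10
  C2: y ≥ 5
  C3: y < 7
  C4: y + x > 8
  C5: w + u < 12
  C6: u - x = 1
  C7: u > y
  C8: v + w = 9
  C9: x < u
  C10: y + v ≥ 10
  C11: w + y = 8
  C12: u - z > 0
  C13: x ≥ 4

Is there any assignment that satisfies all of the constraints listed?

Satisfiable

Setting (x, y, z, w, v, u) = (5, 5, 5, 3, 6, 6) satisfies everything: constraint 1: x + y = 10; constraint 4: y + x = 10; constraint 5: w + u = 9, and the others follow.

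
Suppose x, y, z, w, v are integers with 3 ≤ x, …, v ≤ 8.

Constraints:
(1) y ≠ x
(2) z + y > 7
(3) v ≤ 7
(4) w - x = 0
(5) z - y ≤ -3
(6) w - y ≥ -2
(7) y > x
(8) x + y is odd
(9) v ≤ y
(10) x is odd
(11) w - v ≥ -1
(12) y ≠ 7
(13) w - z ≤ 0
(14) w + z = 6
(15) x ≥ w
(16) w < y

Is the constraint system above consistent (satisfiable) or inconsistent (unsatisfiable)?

Unsatisfiable

Constraints 5, 6, and 13 give w − y ≥ -2, y − z ≥ 3, z − w ≥ 0.
Adding all 3 inequalities: the left sides telescope to 0, and the right sides sum to (-2) + 3 + 0 = 1. So 0 ≥ 1, which is false.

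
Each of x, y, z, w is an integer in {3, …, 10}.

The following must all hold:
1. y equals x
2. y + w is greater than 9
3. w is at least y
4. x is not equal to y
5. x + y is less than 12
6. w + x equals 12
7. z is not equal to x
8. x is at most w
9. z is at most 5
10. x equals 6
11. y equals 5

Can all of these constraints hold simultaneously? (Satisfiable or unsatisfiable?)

Constraint 11 fixes y = 5 and constraint 10 fixes x = 6, but constraint 1 requires y = x. Since 5 ≠ 6, contradiction.

Unsatisfiable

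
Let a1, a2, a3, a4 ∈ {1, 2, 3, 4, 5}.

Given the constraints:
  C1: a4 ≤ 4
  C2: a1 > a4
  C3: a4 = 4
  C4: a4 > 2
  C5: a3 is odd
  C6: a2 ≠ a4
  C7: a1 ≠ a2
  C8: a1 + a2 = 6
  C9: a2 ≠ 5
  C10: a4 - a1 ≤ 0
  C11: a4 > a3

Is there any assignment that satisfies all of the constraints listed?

One satisfying assignment is a1 = 5, a2 = 1, a3 = 3, a4 = 4.
For the less obvious constraints — constraint 5: a3 = 3 is odd; constraint 8: a1 + a2 = 6; constraint 10: a4 - a1 = -1 — and the others hold by inspection.

Satisfiable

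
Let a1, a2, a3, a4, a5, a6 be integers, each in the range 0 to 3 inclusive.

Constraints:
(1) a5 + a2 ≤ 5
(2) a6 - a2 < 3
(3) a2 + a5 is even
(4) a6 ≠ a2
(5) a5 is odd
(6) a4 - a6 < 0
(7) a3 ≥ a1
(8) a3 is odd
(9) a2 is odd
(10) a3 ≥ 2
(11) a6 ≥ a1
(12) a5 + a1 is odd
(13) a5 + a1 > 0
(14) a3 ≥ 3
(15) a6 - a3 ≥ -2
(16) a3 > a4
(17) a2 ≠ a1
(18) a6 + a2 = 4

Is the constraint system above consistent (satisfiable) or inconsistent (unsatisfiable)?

Take a1 = 0, a2 = 1, a3 = 3, a4 = 2, a5 = 3, a6 = 3. Then constraint 1: a5 + a2 = 4; constraint 2: a6 - a2 = 2; constraint 6: a4 - a6 = -1, and every other listed constraint is also met.

Satisfiable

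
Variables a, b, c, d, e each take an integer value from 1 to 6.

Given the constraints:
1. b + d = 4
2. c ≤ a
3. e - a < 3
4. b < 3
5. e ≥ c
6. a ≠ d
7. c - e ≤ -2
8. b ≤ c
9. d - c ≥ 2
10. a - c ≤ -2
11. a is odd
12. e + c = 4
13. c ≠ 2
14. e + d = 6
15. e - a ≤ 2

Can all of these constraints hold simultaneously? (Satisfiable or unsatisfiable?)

Unsatisfiable

Constraints 7, 10, and 15 give c − a ≥ 2, a − e ≥ -2, e − c ≥ 2.
Adding all 3 inequalities: the left sides telescope to 0, and the right sides sum to 2 + (-2) + 2 = 2. So 0 ≥ 2, which is false.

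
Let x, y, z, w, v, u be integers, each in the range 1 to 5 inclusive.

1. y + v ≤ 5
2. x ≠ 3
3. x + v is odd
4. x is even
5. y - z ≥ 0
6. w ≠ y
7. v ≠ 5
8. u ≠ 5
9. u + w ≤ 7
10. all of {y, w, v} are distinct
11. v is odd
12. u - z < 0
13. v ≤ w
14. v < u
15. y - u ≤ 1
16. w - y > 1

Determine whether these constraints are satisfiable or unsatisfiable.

Satisfiable

Setting (x, y, z, w, v, u) = (2, 3, 3, 5, 1, 2) satisfies everything: constraint 1: y + v = 4; constraint 5: y - z = 0; constraint 9: u + w = 7, and the others follow.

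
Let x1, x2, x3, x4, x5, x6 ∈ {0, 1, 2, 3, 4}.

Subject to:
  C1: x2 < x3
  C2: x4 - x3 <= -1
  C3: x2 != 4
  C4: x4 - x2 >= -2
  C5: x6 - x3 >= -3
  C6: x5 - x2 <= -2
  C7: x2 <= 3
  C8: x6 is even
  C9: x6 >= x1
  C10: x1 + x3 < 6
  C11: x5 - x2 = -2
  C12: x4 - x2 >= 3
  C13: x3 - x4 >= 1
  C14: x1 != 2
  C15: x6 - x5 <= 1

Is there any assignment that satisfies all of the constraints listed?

Constraints 5, 6, 12, 13, and 15 give x2 − x5 ≥ 2, x5 − x6 ≥ -1, x6 − x3 ≥ -3, x3 − x4 ≥ 1, x4 − x2 ≥ 3.
Adding all 5 inequalities: the left sides telescope to 0, and the right sides sum to 2 + (-1) + (-3) + 1 + 3 = 2. So 0 ≥ 2, which is false.

Unsatisfiable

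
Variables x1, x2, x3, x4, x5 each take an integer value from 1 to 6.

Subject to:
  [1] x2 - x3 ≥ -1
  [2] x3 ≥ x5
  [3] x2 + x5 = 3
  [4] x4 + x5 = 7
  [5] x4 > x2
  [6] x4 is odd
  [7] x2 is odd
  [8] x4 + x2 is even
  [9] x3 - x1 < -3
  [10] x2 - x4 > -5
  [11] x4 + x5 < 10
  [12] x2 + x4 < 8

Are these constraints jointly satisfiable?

Take x1 = 6, x2 = 1, x3 = 2, x4 = 5, x5 = 2. Then constraint 1: x2 - x3 = -1; constraint 3: x2 + x5 = 3, and every other listed constraint is also met.

Satisfiable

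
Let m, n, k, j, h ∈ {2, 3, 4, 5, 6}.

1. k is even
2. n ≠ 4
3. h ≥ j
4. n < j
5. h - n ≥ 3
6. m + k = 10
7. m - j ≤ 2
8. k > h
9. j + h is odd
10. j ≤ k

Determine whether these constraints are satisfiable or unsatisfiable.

Satisfiable

The assignment m = 4, n = 2, k = 6, j = 4, h = 5 works:
  constraint 5 holds since h - n = 3.
  constraint 6 holds since m + k = 10.
The rest check out directly.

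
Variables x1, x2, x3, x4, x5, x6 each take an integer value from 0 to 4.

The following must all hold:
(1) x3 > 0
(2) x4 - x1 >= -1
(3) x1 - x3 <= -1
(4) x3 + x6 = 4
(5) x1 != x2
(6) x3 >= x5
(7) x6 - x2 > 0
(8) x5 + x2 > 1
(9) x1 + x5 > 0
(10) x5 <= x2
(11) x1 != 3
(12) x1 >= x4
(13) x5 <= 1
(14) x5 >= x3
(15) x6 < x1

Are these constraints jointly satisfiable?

Unsatisfiable

Constraints 3, 7, 10, 14, and 15 give x5 ≤ x2, x2 < x6, x6 < x1, x1 < x3, x3 ≤ x5. Chaining: x5 ≤ x2 < x6 < x1 < x3 ≤ x5, which forces x5 < x5 — impossible.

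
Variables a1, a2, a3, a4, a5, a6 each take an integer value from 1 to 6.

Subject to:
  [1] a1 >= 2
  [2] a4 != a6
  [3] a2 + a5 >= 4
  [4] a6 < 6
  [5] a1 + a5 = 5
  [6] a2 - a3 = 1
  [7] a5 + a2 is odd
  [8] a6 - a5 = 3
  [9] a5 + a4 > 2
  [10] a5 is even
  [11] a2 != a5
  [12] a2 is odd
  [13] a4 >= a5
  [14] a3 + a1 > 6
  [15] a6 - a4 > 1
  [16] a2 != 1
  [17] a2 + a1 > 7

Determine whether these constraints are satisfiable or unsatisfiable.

Satisfiable

One satisfying assignment is a1 = 3, a2 = 5, a3 = 4, a4 = 2, a5 = 2, a6 = 5.
For the less obvious constraints — constraint 3: a2 + a5 = 7; constraint 5: a1 + a5 = 5; constraint 6: a2 - a3 = 1 — and the others hold by inspection.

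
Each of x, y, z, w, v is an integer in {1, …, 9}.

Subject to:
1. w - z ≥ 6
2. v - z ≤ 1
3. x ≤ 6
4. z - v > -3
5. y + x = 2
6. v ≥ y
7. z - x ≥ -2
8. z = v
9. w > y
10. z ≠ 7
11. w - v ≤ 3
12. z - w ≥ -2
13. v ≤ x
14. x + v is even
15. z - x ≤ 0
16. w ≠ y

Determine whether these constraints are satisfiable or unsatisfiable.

Unsatisfiable

Constraints 1, 2, and 11 give w − z ≥ 6, z − v ≥ -1, v − w ≥ -3.
Adding all 3 inequalities: the left sides telescope to 0, and the right sides sum to 6 + (-1) + (-3) = 2. So 0 ≥ 2, which is false.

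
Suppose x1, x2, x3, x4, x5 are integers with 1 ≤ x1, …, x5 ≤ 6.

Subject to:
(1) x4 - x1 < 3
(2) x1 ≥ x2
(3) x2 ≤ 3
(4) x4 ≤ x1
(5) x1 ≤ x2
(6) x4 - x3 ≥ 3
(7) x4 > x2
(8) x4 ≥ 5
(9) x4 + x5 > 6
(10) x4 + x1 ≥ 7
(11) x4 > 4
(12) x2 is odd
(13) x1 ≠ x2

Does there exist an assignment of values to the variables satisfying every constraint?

From constraints 4 and 8: x1 ≥ x4 and x4 ≥ 5, so x1 ≥ 5. From constraints 3 and 5: x1 ≤ x2 and x2 ≤ 3, so x1 ≤ 3. But 3 < 5, so no value of x1 works.

Unsatisfiable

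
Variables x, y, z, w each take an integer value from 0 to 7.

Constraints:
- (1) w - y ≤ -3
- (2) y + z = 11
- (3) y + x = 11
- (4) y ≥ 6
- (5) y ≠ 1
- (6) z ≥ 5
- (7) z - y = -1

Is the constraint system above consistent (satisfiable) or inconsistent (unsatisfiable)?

Satisfiable

Setting (x, y, z, w) = (5, 6, 5, 0) satisfies everything: constraint 1: w - y = -6; constraint 2: y + z = 11; constraint 3: y + x = 11, and the others follow.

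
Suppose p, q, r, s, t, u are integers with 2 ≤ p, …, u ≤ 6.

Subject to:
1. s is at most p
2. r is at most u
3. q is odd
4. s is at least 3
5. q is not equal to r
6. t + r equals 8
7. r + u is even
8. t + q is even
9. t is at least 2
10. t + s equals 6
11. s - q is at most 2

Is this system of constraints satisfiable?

Satisfiable

Try p = 6, q = 3, r = 5, s = 3, t = 3, u = 5.
Check constraint 6: t + r = 8; constraint 10: t + s = 6; constraint 11: s - q = 0. The remaining constraints are straightforward to verify.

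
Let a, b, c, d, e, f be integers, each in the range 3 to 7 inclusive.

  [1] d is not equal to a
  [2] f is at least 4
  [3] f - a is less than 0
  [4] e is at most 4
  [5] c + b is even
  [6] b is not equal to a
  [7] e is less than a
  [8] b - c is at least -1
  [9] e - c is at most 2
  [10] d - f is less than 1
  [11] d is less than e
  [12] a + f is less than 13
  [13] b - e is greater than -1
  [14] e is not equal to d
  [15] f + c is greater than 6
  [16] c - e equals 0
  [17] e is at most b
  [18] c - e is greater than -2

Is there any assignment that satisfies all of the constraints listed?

Satisfiable

Try a = 6, b = 4, c = 4, d = 3, e = 4, f = 4.
Check constraint 3: f - a = -2; constraint 8: b - c = 0. The remaining constraints are straightforward to verify.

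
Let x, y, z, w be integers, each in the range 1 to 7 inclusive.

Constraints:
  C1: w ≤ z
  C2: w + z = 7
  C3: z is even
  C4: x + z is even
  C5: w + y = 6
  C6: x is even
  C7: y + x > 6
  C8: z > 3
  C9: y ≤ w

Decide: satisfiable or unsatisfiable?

One satisfying assignment is x = 6, y = 3, z = 4, w = 3.
For the less obvious constraints — constraint 2: w + z = 7; constraint 5: w + y = 6 — and the others hold by inspection.

Satisfiable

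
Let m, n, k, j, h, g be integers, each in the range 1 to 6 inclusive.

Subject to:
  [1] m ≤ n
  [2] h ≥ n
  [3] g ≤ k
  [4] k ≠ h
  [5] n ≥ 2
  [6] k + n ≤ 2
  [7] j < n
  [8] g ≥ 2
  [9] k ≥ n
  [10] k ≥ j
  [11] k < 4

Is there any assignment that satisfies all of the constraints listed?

From constraints 3 and 8: k ≥ g ≥ 2. From constraint 5: n ≥ 2. Hence k + n ≥ 4. But constraint 6 requires k + n ≤ 2, and 2 < 4. Contradiction.

Unsatisfiable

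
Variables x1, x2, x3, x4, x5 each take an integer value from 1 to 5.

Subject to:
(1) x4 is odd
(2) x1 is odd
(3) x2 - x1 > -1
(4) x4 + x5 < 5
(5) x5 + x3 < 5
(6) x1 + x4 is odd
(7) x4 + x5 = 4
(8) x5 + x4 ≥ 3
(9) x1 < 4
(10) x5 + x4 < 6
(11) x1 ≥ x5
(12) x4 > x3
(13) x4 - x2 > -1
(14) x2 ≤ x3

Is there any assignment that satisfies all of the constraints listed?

Unsatisfiable

Constraint 2 makes x1 odd and constraint 1 makes x4 odd, so x1 + x4 must be even. Constraint 6 says x1 + x4 is odd — contradiction.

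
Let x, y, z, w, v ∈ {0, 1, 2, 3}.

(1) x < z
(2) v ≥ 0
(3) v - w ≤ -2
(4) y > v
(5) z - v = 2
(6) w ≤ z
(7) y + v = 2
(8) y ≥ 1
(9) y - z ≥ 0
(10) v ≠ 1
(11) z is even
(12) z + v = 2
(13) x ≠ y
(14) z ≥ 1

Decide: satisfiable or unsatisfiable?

Try x = 0, y = 2, z = 2, w = 2, v = 0.
Check constraint 3: v - w = -2; constraint 5: z - v = 2; constraint 7: y + v = 2. The remaining constraints are straightforward to verify.

Satisfiable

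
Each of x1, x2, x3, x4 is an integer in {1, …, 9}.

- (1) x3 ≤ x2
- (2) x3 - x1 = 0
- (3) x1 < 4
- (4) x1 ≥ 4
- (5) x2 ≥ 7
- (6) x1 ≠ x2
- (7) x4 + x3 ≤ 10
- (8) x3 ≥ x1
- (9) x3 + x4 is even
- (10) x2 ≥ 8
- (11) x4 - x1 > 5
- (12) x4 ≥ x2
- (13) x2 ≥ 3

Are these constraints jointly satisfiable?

Unsatisfiable

From constraints 5 and 12: x4 ≥ x2 ≥ 7. From constraints 4 and 8: x3 ≥ x1 ≥ 4. Hence x4 + x3 ≥ 11. But constraint 7 requires x4 + x3 ≤ 10, and 10 < 11. Contradiction.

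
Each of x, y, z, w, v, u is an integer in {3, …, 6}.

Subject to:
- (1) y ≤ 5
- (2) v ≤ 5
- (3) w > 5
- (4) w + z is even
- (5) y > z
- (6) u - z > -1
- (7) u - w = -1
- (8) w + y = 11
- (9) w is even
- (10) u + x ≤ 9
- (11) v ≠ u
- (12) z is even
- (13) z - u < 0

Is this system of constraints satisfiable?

Setting (x, y, z, w, v, u) = (4, 5, 4, 6, 4, 5) satisfies everything: constraint 6: u - z = 1; constraint 7: u - w = -1, and the others follow.

Satisfiable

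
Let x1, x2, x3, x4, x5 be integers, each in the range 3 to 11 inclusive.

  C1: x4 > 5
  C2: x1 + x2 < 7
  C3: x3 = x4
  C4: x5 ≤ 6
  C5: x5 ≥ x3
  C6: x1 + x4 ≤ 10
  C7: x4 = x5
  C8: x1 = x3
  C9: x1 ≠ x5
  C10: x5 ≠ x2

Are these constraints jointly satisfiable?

From constraints 3, 7, and 8, x1 = x3 = x4 = x5, so x1 = x5. But constraint 9 says x1 ≠ x5. Contradiction.

Unsatisfiable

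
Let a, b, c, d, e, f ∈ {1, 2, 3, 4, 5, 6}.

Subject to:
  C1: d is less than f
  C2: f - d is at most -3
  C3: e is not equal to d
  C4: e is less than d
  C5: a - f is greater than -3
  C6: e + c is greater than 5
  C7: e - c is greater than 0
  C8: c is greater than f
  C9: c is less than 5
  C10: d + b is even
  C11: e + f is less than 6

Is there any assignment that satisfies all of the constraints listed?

Unsatisfiable

Constraints 1, 4, 7, and 8 give d < f, f < c, c < e, e < d. Chaining: d < f < c < e < d, which forces d < d — impossible.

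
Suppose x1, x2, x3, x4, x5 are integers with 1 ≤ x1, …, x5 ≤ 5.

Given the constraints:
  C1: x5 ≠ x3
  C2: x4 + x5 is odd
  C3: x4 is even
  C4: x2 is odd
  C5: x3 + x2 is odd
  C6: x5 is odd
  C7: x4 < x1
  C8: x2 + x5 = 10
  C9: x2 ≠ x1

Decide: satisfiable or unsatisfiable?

Setting (x1, x2, x3, x4, x5) = (3, 5, 2, 2, 5) satisfies everything: constraint 2: x4 + x5 = 7 is odd; constraint 3: x4 = 2 is even; constraint 8: x2 + x5 = 10, and the others follow.

Satisfiable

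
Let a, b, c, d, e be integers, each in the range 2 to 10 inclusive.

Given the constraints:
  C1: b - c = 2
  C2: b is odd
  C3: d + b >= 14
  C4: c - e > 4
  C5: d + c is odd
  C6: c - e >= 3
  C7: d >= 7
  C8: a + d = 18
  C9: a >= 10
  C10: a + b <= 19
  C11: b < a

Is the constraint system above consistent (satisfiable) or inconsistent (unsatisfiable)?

Satisfiable

Take a = 10, b = 9, c = 7, d = 8, e = 2. Then constraint 1: b - c = 2; constraint 3: d + b = 17, and every other listed constraint is also met.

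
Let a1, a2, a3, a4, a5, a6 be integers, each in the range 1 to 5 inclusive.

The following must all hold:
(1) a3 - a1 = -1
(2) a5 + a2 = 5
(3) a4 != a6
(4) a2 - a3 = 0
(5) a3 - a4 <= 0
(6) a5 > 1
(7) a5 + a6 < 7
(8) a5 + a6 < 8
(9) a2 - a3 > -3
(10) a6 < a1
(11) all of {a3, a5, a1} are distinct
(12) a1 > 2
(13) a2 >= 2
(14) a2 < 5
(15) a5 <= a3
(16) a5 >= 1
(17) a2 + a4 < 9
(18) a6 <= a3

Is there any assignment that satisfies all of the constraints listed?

Satisfiable

Setting (a1, a2, a3, a4, a5, a6) = (4, 3, 3, 4, 2, 3) satisfies everything: constraint 1: a3 - a1 = -1; constraint 2: a5 + a2 = 5; constraint 4: a2 - a3 = 0, and the others follow.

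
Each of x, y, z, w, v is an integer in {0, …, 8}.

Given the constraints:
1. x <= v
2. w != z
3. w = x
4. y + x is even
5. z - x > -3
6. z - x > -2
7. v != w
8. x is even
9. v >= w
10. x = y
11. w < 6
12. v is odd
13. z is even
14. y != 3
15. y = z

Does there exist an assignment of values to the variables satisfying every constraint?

Unsatisfiable

From constraints 3, 10, and 15, w = x = y = z, so w = z. But constraint 2 says w ≠ z. Contradiction.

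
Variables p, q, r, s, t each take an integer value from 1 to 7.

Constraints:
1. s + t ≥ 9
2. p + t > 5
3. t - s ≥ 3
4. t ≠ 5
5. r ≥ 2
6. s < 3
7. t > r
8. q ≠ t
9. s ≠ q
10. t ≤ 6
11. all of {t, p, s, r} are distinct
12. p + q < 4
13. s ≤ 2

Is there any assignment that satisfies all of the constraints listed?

Unsatisfiable

From constraint 13: s ≤ 2. From constraint 10: t ≤ 6. Hence s + t ≤ 8. But constraint 1 requires s + t ≥ 9, and 9 > 8. Contradiction.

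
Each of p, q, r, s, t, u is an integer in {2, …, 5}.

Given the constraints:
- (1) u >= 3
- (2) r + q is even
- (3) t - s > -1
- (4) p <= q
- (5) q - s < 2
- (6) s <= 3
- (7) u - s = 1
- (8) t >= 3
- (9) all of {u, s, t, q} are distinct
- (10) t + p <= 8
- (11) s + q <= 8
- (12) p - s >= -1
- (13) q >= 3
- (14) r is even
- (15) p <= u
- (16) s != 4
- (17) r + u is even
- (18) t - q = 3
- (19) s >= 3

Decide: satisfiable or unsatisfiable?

Constraints 1, 8, 13, and 19 confine each of u, s, t, q to the 3 values {3, …, 5} (the domain already gives each ≤ 5).
Constraint 9 requires all 4 of them to be distinct, but only 3 values are available — impossible by the pigeonhole principle.

Unsatisfiable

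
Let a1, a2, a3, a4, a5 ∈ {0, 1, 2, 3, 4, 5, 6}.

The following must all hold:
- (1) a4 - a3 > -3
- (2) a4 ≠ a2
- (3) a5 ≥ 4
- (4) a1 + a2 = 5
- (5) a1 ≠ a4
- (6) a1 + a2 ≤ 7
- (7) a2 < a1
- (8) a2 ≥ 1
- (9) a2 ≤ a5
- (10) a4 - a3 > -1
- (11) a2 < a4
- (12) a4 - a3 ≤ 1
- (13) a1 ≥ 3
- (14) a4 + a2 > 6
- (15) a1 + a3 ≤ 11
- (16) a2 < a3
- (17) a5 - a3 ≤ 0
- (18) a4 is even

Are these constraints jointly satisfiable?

The assignment a1 = 4, a2 = 1, a3 = 6, a4 = 6, a5 = 6 works:
  constraint 1 holds since a4 - a3 = 0.
  constraint 4 holds since a1 + a2 = 5.
  constraint 6 holds since a1 + a2 = 5.
The rest check out directly.

Satisfiable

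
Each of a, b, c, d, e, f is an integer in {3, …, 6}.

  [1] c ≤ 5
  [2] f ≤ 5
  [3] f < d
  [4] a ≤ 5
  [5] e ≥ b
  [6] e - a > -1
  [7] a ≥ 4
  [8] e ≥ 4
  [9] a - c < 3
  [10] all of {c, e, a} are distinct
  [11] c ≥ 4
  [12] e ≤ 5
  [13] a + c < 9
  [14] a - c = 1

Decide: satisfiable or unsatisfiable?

Constraints 1, 4, 7, 8, 11, and 12 confine each of c, e, a to the 2 values {4, 5}.
Constraint 10 requires all 3 of them to be distinct, but only 2 values are available — impossible by the pigeonhole principle.

Unsatisfiable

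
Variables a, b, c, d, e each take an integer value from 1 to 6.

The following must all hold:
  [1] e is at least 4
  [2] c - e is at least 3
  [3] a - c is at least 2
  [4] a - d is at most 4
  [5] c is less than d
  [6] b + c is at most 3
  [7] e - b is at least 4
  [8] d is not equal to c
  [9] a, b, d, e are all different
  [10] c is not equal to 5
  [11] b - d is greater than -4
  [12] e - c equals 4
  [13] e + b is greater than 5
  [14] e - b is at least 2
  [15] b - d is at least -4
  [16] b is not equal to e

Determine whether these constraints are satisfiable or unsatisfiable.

Unsatisfiable

Constraints 2, 3, 4, 7, and 15 give d − a ≥ -4, a − c ≥ 2, c − e ≥ 3, e − b ≥ 4, b − d ≥ -4.
Adding all 5 inequalities: the left sides telescope to 0, and the right sides sum to (-4) + 2 + 3 + 4 + (-4) = 1. So 0 ≥ 1, which is false.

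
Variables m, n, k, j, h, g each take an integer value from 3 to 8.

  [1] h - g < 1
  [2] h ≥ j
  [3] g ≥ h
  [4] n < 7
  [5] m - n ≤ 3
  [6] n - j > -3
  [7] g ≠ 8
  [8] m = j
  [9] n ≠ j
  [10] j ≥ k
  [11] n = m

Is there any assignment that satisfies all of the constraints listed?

From constraints 8 and 11, n = m = j, so n = j. But constraint 9 says n ≠ j. Contradiction.

Unsatisfiable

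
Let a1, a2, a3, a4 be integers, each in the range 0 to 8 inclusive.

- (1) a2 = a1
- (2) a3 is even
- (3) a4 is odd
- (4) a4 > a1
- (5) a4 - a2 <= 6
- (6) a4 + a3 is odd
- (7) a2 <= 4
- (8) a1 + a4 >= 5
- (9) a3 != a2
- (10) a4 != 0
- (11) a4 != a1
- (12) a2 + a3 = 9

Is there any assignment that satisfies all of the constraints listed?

Satisfiable

Take a1 = 1, a2 = 1, a3 = 8, a4 = 5. Then constraint 5: a4 - a2 = 4; constraint 8: a1 + a4 = 6; constraint 12: a2 + a3 = 9, and every other listed constraint is also met.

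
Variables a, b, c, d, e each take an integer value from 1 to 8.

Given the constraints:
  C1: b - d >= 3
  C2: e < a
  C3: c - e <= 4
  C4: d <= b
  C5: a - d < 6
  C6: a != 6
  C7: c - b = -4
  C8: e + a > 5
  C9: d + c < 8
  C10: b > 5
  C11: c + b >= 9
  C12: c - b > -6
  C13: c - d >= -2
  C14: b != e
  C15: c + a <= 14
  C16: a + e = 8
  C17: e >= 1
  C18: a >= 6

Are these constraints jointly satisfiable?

Satisfiable

One satisfying assignment is a = 7, b = 8, c = 4, d = 3, e = 1.
For the less obvious constraints — constraint 1: b - d = 5; constraint 3: c - e = 3; constraint 5: a - d = 4 — and the others hold by inspection.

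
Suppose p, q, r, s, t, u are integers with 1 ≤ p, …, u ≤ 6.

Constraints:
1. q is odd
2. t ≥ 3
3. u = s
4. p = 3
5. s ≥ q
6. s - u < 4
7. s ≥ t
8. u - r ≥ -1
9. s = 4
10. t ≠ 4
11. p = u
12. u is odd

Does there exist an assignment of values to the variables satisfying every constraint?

Constraint 4 fixes p = 3 and constraint 9 fixes s = 4. Constraints 3 and 11 give p = u = s, so p = s. But 3 ≠ 4 — contradiction.

Unsatisfiable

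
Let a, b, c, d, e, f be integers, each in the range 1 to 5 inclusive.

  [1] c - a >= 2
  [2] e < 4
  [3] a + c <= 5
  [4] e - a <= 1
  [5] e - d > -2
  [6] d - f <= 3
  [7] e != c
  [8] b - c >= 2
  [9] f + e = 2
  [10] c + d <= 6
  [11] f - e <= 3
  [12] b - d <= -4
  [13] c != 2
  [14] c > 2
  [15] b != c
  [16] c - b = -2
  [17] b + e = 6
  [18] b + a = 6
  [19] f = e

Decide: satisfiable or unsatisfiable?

Constraints 1, 4, 6, 8, 11, and 12 give b − c ≥ 2, c − a ≥ 2, a − e ≥ -1, e − f ≥ -3, f − d ≥ -3, d − b ≥ 4.
Adding all 6 inequalities: the left sides telescope to 0, and the right sides sum to 2 + 2 + (-1) + (-3) + (-3) + 4 = 1. So 0 ≥ 1, which is false.

Unsatisfiable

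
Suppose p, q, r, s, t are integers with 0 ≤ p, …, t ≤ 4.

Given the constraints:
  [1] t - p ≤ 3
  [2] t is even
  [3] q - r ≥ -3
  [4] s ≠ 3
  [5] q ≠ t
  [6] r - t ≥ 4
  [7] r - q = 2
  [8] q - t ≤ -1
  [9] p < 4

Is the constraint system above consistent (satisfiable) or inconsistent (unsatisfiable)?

Constraints 3, 6, and 8 give t − q ≥ 1, q − r ≥ -3, r − t ≥ 4.
Adding all 3 inequalities: the left sides telescope to 0, and the right sides sum to 1 + (-3) + 4 = 2. So 0 ≥ 2, which is false.

Unsatisfiable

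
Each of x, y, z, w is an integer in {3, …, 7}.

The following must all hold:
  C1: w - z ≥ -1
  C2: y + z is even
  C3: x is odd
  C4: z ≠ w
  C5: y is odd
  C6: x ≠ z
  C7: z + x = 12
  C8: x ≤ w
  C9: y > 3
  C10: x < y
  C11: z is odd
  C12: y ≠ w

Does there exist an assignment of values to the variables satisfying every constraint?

Satisfiable

Setting (x, y, z, w) = (5, 7, 7, 6) satisfies everything: constraint 1: w - z = -1; constraint 2: y + z = 14 is even; constraint 7: z + x = 12, and the others follow.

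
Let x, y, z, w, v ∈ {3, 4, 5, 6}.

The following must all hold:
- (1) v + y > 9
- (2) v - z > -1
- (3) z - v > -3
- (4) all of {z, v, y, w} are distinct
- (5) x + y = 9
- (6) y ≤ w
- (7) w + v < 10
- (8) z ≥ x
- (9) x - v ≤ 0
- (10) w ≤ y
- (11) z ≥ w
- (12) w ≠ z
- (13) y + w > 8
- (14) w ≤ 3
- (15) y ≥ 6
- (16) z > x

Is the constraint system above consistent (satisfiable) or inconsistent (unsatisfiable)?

From constraints 6 and 15: w ≥ y and y ≥ 6, so w ≥ 6. From constraint 14: w ≤ 3. But 3 < 6, so no value of w works.

Unsatisfiable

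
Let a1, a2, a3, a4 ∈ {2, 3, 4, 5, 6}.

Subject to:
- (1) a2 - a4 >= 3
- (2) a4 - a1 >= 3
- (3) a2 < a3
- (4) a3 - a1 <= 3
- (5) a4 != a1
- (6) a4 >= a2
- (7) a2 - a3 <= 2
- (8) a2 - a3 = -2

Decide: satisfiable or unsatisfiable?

Unsatisfiable

Constraints 1, 2, 4, and 7 give a4 − a1 ≥ 3, a1 − a3 ≥ -3, a3 − a2 ≥ -2, a2 − a4 ≥ 3.
Adding all 4 inequalities: the left sides telescope to 0, and the right sides sum to 3 + (-3) + (-2) + 3 = 1. So 0 ≥ 1, which is false.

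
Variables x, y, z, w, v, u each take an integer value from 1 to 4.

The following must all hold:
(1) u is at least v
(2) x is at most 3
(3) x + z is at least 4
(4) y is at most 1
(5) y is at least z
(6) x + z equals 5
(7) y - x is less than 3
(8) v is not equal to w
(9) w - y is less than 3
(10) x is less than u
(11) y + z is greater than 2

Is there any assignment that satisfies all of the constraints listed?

From constraint 2: x ≤ 3. From constraints 4 and 5: z ≤ y ≤ 1. Hence x + z ≤ 4. But constraint 6 requires x + z = 5, and 5 > 4. Contradiction.

Unsatisfiable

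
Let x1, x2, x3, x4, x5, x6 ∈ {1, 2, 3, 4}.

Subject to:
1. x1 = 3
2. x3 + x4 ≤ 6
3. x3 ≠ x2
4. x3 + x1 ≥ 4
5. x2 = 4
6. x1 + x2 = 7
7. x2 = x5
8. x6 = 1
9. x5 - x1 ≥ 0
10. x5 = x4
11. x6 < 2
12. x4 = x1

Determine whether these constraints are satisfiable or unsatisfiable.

Constraint 5 fixes x2 = 4 and constraint 1 fixes x1 = 3. Constraints 7, 10, and 12 give x2 = x5 = x4 = x1, so x2 = x1. But 4 ≠ 3 — contradiction.

Unsatisfiable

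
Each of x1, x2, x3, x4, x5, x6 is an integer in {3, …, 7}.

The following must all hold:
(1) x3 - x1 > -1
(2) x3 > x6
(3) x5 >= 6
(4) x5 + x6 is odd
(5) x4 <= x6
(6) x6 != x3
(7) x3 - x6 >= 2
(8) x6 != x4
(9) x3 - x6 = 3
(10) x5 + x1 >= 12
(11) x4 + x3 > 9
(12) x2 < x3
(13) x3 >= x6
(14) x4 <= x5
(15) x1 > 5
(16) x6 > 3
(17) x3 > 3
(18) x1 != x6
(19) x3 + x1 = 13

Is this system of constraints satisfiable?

Setting (x1, x2, x3, x4, x5, x6) = (6, 5, 7, 3, 7, 4) satisfies everything: constraint 1: x3 - x1 = 1; constraint 7: x3 - x6 = 3, and the others follow.

Satisfiable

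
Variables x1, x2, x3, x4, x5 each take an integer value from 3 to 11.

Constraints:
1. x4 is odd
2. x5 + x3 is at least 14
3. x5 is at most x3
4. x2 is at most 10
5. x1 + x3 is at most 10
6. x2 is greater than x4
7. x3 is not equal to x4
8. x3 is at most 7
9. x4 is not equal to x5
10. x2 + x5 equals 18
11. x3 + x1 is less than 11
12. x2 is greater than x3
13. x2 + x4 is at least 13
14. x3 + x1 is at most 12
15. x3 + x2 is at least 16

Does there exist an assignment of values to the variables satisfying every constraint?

Unsatisfiable

From constraint 4: x2 ≤ 10. From constraints 3 and 8: x5 ≤ x3 ≤ 7. Hence x2 + x5 ≤ 17. But constraint 10 requires x2 + x5 = 18, and 18 > 17. Contradiction.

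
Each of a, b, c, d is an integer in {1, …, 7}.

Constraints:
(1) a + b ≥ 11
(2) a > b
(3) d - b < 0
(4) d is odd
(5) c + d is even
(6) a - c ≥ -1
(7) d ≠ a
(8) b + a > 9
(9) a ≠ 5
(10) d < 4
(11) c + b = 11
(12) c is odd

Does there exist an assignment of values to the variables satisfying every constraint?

Setting (a, b, c, d) = (7, 4, 7, 3) satisfies everything: constraint 1: a + b = 11; constraint 3: d - b = -1; constraint 6: a - c = 0, and the others follow.

Satisfiable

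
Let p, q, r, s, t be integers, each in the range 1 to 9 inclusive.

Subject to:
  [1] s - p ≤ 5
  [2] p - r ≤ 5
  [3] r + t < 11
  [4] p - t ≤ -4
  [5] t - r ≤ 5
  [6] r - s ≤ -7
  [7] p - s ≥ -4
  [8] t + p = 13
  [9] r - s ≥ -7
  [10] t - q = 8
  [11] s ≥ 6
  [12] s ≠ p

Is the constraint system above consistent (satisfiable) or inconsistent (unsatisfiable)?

Unsatisfiable

Constraints 4, 5, 6, and 7 give s − r ≥ 7, r − t ≥ -5, t − p ≥ 4, p − s ≥ -4.
Adding all 4 inequalities: the left sides telescope to 0, and the right sides sum to 7 + (-5) + 4 + (-4) = 2. So 0 ≥ 2, which is false.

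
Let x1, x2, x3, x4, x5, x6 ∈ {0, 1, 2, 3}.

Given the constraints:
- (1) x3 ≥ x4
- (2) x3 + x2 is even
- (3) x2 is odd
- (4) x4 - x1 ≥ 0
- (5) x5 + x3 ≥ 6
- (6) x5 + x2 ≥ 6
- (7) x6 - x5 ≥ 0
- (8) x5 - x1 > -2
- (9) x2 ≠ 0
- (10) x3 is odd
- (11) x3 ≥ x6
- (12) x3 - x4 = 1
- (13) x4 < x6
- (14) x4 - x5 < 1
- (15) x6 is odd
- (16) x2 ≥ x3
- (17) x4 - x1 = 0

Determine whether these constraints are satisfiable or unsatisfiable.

Setting (x1, x2, x3, x4, x5, x6) = (2, 3, 3, 2, 3, 3) satisfies everything: constraint 4: x4 - x1 = 0; constraint 5: x5 + x3 = 6, and the others follow.

Satisfiable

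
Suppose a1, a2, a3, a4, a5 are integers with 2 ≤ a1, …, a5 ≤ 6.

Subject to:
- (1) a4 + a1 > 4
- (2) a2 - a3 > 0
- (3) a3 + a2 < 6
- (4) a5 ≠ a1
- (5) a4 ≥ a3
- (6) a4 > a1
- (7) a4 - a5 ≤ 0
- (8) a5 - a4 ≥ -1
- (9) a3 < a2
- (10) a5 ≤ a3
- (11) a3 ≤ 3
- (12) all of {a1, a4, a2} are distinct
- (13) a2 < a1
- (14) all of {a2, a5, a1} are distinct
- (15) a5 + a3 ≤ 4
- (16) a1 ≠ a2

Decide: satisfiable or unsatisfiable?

Constraints 2, 6, 7, 10, and 13 give a3 < a2, a2 < a1, a1 < a4, a4 ≤ a5, a5 ≤ a3. Chaining: a3 < a2 < a1 < a4 ≤ a5 ≤ a3, which forces a3 < a3 — impossible.

Unsatisfiable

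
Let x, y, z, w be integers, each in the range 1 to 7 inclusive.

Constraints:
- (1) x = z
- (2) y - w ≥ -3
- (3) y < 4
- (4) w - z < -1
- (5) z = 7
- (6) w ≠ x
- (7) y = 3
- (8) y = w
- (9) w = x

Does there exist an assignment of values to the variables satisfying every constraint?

Unsatisfiable

Constraint 7 fixes y = 3 and constraint 5 fixes z = 7. Constraints 1, 8, and 9 give y = w = x = z, so y = z. But 3 ≠ 7 — contradiction.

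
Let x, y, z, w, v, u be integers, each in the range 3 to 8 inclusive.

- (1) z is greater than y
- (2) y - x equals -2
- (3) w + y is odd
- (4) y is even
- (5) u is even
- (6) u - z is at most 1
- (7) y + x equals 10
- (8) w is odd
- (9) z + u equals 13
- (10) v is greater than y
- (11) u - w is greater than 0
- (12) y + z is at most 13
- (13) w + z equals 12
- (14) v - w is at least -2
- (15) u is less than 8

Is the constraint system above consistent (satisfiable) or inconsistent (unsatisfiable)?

Satisfiable

The assignment x = 6, y = 4, z = 7, w = 5, v = 5, u = 6 works:
  constraint 2 holds since y - x = -2.
  constraint 6 holds since u - z = -1.
  constraint 7 holds since y + x = 10.
The rest check out directly.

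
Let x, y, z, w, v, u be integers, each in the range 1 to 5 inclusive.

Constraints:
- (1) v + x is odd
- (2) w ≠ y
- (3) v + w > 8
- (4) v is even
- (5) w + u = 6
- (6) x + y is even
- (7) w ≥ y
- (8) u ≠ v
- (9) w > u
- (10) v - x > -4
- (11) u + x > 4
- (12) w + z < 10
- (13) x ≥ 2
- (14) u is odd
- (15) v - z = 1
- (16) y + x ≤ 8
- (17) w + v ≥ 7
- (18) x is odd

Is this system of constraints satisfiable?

Setting (x, y, z, w, v, u) = (5, 3, 3, 5, 4, 1) satisfies everything: constraint 3: v + w = 9; constraint 5: w + u = 6, and the others follow.

Satisfiable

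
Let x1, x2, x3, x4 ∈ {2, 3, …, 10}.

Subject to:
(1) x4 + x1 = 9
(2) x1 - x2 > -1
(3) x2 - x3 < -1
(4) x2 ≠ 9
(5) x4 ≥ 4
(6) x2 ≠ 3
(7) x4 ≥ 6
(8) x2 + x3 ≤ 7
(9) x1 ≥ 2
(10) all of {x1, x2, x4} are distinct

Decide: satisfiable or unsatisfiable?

Satisfiable

One satisfying assignment is x1 = 3, x2 = 2, x3 = 4, x4 = 6.
For the less obvious constraints — constraint 1: x4 + x1 = 9; constraint 2: x1 - x2 = 1; constraint 3: x2 - x3 = -2 — and the others hold by inspection.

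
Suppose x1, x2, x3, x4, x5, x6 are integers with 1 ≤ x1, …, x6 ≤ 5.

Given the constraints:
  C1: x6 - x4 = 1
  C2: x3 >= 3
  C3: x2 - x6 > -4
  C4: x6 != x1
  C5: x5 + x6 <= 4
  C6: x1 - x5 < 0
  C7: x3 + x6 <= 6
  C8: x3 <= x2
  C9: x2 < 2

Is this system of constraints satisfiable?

From constraints 2 and 8: x2 ≥ x3 and x3 ≥ 3, so x2 ≥ 3. From constraint 9: x2 ≤ 1. But 1 < 3, so no value of x2 works.

Unsatisfiable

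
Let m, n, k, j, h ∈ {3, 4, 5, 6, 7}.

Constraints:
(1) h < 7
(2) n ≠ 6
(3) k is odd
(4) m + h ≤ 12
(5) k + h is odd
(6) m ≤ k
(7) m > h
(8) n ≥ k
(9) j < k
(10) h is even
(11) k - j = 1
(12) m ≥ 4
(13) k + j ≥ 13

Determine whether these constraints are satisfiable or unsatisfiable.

Satisfiable

One satisfying assignment is m = 7, n = 7, k = 7, j = 6, h = 4.
For the less obvious constraints — constraint 4: m + h = 11; constraint 11: k - j = 1 — and the others hold by inspection.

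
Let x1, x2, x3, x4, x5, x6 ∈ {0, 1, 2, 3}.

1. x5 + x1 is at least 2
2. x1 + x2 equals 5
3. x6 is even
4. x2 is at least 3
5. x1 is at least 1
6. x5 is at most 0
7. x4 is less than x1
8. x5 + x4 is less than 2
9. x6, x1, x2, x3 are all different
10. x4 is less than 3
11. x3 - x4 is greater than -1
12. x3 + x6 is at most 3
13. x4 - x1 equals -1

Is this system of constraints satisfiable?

Satisfiable

The assignment x1 = 2, x2 = 3, x3 = 1, x4 = 1, x5 = 0, x6 = 0 works:
  constraint 1 holds since x5 + x1 = 2.
  constraint 2 holds since x1 + x2 = 5.
  constraint 8 holds since x5 + x4 = 1.
The rest check out directly.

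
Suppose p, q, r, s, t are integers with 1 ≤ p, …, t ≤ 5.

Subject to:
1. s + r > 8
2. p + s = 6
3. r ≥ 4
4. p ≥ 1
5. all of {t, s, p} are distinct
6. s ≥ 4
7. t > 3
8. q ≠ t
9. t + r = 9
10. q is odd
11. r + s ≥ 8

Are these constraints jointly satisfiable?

Take p = 1, q = 5, r = 5, s = 5, t = 4. Then constraint 1: s + r = 10; constraint 2: p + s = 6; constraint 9: t + r = 9, and every other listed constraint is also met.

Satisfiable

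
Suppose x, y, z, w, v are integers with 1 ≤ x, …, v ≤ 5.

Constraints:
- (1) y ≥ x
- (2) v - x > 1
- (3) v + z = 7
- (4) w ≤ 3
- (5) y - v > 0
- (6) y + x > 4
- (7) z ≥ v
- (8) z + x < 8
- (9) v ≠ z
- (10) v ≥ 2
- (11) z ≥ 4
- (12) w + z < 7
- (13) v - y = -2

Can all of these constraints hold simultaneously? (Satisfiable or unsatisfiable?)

Satisfiable

Setting (x, y, z, w, v) = (1, 5, 4, 1, 3) satisfies everything: constraint 2: v - x = 2; constraint 3: v + z = 7, and the others follow.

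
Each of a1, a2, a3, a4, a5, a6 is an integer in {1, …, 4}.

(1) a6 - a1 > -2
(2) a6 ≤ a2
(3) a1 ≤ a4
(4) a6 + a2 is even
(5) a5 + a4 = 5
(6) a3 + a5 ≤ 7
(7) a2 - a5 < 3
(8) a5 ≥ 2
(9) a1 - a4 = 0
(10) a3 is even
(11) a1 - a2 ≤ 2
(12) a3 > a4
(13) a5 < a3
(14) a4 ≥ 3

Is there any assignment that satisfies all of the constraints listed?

Satisfiable

Try a1 = 3, a2 = 2, a3 = 4, a4 = 3, a5 = 2, a6 = 2.
Check constraint 1: a6 - a1 = -1; constraint 5: a5 + a4 = 5. The remaining constraints are straightforward to verify.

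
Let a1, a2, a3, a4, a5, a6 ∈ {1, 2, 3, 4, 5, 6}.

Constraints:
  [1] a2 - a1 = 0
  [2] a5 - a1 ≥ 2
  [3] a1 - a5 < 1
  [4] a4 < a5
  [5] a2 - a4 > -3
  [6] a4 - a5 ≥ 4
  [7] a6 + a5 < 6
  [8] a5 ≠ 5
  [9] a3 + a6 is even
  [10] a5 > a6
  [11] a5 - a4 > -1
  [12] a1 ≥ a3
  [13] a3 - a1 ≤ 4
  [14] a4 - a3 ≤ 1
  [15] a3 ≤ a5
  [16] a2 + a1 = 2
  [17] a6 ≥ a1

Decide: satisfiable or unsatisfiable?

Unsatisfiable

Constraints 2, 6, 13, and 14 give a3 − a4 ≥ -1, a4 − a5 ≥ 4, a5 − a1 ≥ 2, a1 − a3 ≥ -4.
Adding all 4 inequalities: the left sides telescope to 0, and the right sides sum to (-1) + 4 + 2 + (-4) = 1. So 0 ≥ 1, which is false.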